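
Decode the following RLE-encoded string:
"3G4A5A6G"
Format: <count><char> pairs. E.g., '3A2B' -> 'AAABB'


Expanding each <count><char> pair:
  3G -> 'GGG'
  4A -> 'AAAA'
  5A -> 'AAAAA'
  6G -> 'GGGGGG'

Decoded = GGGAAAAAAAAAGGGGGG


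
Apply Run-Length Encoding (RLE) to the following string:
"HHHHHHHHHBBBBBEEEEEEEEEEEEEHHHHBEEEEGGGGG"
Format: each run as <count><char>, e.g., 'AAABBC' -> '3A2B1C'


Scanning runs left to right:
  i=0: run of 'H' x 9 -> '9H'
  i=9: run of 'B' x 5 -> '5B'
  i=14: run of 'E' x 13 -> '13E'
  i=27: run of 'H' x 4 -> '4H'
  i=31: run of 'B' x 1 -> '1B'
  i=32: run of 'E' x 4 -> '4E'
  i=36: run of 'G' x 5 -> '5G'

RLE = 9H5B13E4H1B4E5G


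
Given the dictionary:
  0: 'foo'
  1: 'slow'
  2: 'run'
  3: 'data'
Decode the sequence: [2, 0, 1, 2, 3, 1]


Look up each index in the dictionary:
  2 -> 'run'
  0 -> 'foo'
  1 -> 'slow'
  2 -> 'run'
  3 -> 'data'
  1 -> 'slow'

Decoded: "run foo slow run data slow"


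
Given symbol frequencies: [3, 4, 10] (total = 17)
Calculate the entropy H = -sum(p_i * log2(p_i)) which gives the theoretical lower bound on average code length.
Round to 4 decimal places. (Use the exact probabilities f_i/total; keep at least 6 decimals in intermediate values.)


Per-symbol terms -p_i * log2(p_i) with p_i = f_i/17:
  p = 3/17 = 0.176471: log2(p) = -2.502500, -p*log2(p) = 0.441618
  p = 4/17 = 0.235294: log2(p) = -2.087463, -p*log2(p) = 0.491168
  p = 10/17 = 0.588235: log2(p) = -0.765535, -p*log2(p) = 0.450315
H = 0.441618 + 0.491168 + 0.450315 = 1.383101

H = 1.3831 bits/symbol


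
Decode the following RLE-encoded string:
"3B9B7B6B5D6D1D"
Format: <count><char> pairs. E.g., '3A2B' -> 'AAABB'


Expanding each <count><char> pair:
  3B -> 'BBB'
  9B -> 'BBBBBBBBB'
  7B -> 'BBBBBBB'
  6B -> 'BBBBBB'
  5D -> 'DDDDD'
  6D -> 'DDDDDD'
  1D -> 'D'

Decoded = BBBBBBBBBBBBBBBBBBBBBBBBBDDDDDDDDDDDD


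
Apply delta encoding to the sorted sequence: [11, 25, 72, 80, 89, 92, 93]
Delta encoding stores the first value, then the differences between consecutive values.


First value: 11
Deltas:
  25 - 11 = 14
  72 - 25 = 47
  80 - 72 = 8
  89 - 80 = 9
  92 - 89 = 3
  93 - 92 = 1


Delta encoded: [11, 14, 47, 8, 9, 3, 1]


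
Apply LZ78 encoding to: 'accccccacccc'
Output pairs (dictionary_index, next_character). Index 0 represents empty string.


LZ78 encoding steps:
Dictionary: {0: ''}
Step 1: w='' (idx 0), next='a' -> output (0, 'a'), add 'a' as idx 1
Step 2: w='' (idx 0), next='c' -> output (0, 'c'), add 'c' as idx 2
Step 3: w='c' (idx 2), next='c' -> output (2, 'c'), add 'cc' as idx 3
Step 4: w='cc' (idx 3), next='c' -> output (3, 'c'), add 'ccc' as idx 4
Step 5: w='a' (idx 1), next='c' -> output (1, 'c'), add 'ac' as idx 5
Step 6: w='ccc' (idx 4), end of input -> output (4, '')


Encoded: [(0, 'a'), (0, 'c'), (2, 'c'), (3, 'c'), (1, 'c'), (4, '')]


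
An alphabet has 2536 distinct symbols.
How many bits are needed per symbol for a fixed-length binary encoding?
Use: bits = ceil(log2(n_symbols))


log2(2536) = 11.3083
Bracket: 2^11 = 2048 < 2536 <= 2^12 = 4096
So ceil(log2(2536)) = 12

bits = ceil(log2(2536)) = ceil(11.3083) = 12 bits


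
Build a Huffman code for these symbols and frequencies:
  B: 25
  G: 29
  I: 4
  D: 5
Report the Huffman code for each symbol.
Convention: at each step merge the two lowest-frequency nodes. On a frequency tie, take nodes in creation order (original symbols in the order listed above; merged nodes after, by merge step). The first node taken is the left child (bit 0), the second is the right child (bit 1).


Huffman tree construction:
Step 1: Merge I(4) + D(5) = 9
Step 2: Merge (I+D)(9) + B(25) = 34
Step 3: Merge G(29) + ((I+D)+B)(34) = 63
Read each symbol's code off the tree from the root (left child = 0, right child = 1).

Codes:
  B: 11 (length 2)
  G: 0 (length 1)
  I: 100 (length 3)
  D: 101 (length 3)
Average code length: 106/63 = 1.6825 bits/symbol


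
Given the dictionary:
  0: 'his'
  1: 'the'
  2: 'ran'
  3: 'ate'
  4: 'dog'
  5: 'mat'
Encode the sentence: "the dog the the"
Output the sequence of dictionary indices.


Look up each word in the dictionary:
  'the' -> 1
  'dog' -> 4
  'the' -> 1
  'the' -> 1

Encoded: [1, 4, 1, 1]


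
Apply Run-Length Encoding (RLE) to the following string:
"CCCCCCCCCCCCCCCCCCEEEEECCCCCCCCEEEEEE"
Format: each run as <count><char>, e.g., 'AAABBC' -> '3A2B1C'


Scanning runs left to right:
  i=0: run of 'C' x 18 -> '18C'
  i=18: run of 'E' x 5 -> '5E'
  i=23: run of 'C' x 8 -> '8C'
  i=31: run of 'E' x 6 -> '6E'

RLE = 18C5E8C6E


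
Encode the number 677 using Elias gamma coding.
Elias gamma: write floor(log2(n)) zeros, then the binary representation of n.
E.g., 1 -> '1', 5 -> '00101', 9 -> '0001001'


num_bits = floor(log2(677)) + 1 = 10
leading_zeros = num_bits - 1 = 9
binary(677) = 1010100101

Elias gamma(677) = '000000000' + '1010100101' = 0000000001010100101 (19 bits)


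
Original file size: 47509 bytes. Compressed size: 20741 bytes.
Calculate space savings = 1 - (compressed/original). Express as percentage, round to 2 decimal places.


ratio = compressed/original = 20741/47509 = 0.43657
savings = 1 - ratio = 1 - 0.43657 = 0.56343
as a percentage: 0.56343 * 100 = 56.34%

Space savings = 1 - 20741/47509 = 56.34%


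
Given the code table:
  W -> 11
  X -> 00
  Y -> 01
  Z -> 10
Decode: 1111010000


Decoding:
11 -> W
11 -> W
01 -> Y
00 -> X
00 -> X


Result: WWYXX


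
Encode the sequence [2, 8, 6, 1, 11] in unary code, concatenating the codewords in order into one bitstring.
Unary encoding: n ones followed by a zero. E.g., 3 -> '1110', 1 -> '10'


Encode each number as n ones followed by a terminating 0:
  2 -> 110 (3 bits)
  8 -> 111111110 (9 bits)
  6 -> 1111110 (7 bits)
  1 -> 10 (2 bits)
  11 -> 111111111110 (12 bits)
Total length = 3 + 9 + 7 + 2 + 12 = 33 bits.

Unary([2, 8, 6, 1, 11]) = 110111111110111111010111111111110 (33 bits)


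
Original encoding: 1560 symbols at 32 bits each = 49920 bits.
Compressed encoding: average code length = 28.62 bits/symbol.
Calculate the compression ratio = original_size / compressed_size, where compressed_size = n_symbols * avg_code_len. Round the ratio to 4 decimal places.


original_size = n_symbols * orig_bits = 1560 * 32 = 49920 bits
compressed_size = n_symbols * avg_code_len = 1560 * 28.62 = 44647.2 bits
ratio = original_size / compressed_size = 49920 / 44647.2 = 1.1181

Compression ratio = 1.1181


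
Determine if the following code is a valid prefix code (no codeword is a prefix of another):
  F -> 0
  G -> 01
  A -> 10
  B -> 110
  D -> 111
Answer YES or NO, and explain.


Checking each pair (does one codeword prefix another?):
  F='0' vs G='01': prefix -- VIOLATION

NO -- this is NOT a valid prefix code. F (0) is a prefix of G (01).


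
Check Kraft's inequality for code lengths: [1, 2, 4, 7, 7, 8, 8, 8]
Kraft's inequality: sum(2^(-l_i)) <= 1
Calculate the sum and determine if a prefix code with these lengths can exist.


Sum = 2^(-1) + 2^(-2) + 2^(-4) + 2^(-7) + 2^(-7) + 2^(-8) + 2^(-8) + 2^(-8)
    = 0.5 + 0.25 + 0.0625 + 0.0078125 + 0.0078125 + 0.00390625 + 0.00390625 + 0.00390625
    = 215/256 = 0.83984375
Since 0.83984375 <= 1, Kraft's inequality IS satisfied.
A prefix code with these lengths CAN exist.

Kraft sum = 0.83984375. Satisfied.


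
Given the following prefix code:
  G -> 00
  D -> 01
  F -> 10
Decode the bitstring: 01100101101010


Decoding step by step:
Bits 01 -> D
Bits 10 -> F
Bits 01 -> D
Bits 01 -> D
Bits 10 -> F
Bits 10 -> F
Bits 10 -> F


Decoded message: DFDDFFF


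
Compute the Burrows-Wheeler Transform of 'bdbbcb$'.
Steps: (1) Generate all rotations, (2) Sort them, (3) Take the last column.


Rotations (sorted):
  0: $bdbbcb -> last char: b
  1: b$bdbbc -> last char: c
  2: bbcb$bd -> last char: d
  3: bcb$bdb -> last char: b
  4: bdbbcb$ -> last char: $
  5: cb$bdbb -> last char: b
  6: dbbcb$b -> last char: b


BWT = bcdb$bb


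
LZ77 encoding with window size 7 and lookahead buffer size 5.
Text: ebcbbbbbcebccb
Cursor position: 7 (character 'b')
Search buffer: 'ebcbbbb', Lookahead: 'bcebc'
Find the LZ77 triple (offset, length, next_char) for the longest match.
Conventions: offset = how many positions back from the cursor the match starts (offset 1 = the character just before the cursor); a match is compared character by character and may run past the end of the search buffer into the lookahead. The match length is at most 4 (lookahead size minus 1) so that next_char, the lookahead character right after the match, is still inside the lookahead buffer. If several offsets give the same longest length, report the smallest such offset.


Try each offset into the search buffer:
  offset=1 (pos 6, char 'b'): match length 1
  offset=2 (pos 5, char 'b'): match length 1
  offset=3 (pos 4, char 'b'): match length 1
  offset=4 (pos 3, char 'b'): match length 1
  offset=5 (pos 2, char 'c'): match length 0
  offset=6 (pos 1, char 'b'): match length 2
  offset=7 (pos 0, char 'e'): match length 0
Longest match has length 2 at offset 6.
next_char = character at position 7 + 2 = 9 -> 'e'

Best match: offset=6, length=2 (matching 'bc' starting at position 1)
LZ77 triple: (6, 2, 'e')


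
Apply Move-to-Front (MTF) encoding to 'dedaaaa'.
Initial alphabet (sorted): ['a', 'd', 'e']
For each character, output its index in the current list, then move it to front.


MTF encoding:
'd': index 1 in ['a', 'd', 'e'] -> ['d', 'a', 'e']
'e': index 2 in ['d', 'a', 'e'] -> ['e', 'd', 'a']
'd': index 1 in ['e', 'd', 'a'] -> ['d', 'e', 'a']
'a': index 2 in ['d', 'e', 'a'] -> ['a', 'd', 'e']
'a': index 0 in ['a', 'd', 'e'] -> ['a', 'd', 'e']
'a': index 0 in ['a', 'd', 'e'] -> ['a', 'd', 'e']
'a': index 0 in ['a', 'd', 'e'] -> ['a', 'd', 'e']


Output: [1, 2, 1, 2, 0, 0, 0]


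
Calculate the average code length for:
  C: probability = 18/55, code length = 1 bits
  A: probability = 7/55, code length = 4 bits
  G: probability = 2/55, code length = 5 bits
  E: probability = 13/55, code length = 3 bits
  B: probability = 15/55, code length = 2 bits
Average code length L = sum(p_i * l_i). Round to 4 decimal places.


Weighted contributions p_i * l_i:
  C: (18/55) * 1 = 18/55
  A: (7/55) * 4 = 28/55
  G: (2/55) * 5 = 10/55
  E: (13/55) * 3 = 39/55
  B: (15/55) * 2 = 30/55
Sum = (18 + 28 + 10 + 39 + 30)/55 = 125/55

L = 125/55 = 2.2727 bits/symbol


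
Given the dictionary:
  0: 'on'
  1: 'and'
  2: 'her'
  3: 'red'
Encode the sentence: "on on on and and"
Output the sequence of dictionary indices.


Look up each word in the dictionary:
  'on' -> 0
  'on' -> 0
  'on' -> 0
  'and' -> 1
  'and' -> 1

Encoded: [0, 0, 0, 1, 1]


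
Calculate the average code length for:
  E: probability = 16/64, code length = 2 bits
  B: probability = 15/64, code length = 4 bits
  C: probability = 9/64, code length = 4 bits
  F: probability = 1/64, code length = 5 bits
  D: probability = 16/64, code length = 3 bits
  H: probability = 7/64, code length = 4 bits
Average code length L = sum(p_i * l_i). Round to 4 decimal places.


Weighted contributions p_i * l_i:
  E: (16/64) * 2 = 32/64
  B: (15/64) * 4 = 60/64
  C: (9/64) * 4 = 36/64
  F: (1/64) * 5 = 5/64
  D: (16/64) * 3 = 48/64
  H: (7/64) * 4 = 28/64
Sum = (32 + 60 + 36 + 5 + 48 + 28)/64 = 209/64

L = 209/64 = 3.2656 bits/symbol


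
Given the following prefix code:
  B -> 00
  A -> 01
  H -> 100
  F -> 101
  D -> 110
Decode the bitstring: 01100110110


Decoding step by step:
Bits 01 -> A
Bits 100 -> H
Bits 110 -> D
Bits 110 -> D


Decoded message: AHDD


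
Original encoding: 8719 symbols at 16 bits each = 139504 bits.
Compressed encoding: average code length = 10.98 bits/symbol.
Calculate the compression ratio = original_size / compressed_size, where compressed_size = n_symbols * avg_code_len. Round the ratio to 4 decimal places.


original_size = n_symbols * orig_bits = 8719 * 16 = 139504 bits
compressed_size = n_symbols * avg_code_len = 8719 * 10.98 = 95734.62 bits
ratio = original_size / compressed_size = 139504 / 95734.62 = 1.4572

Compression ratio = 1.4572


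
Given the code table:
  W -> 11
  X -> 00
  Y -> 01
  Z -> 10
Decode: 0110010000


Decoding:
01 -> Y
10 -> Z
01 -> Y
00 -> X
00 -> X


Result: YZYXX


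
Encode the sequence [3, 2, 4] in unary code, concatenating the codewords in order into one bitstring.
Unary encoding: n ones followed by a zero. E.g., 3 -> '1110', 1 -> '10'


Encode each number as n ones followed by a terminating 0:
  3 -> 1110 (4 bits)
  2 -> 110 (3 bits)
  4 -> 11110 (5 bits)
Total length = 4 + 3 + 5 = 12 bits.

Unary([3, 2, 4]) = 111011011110 (12 bits)


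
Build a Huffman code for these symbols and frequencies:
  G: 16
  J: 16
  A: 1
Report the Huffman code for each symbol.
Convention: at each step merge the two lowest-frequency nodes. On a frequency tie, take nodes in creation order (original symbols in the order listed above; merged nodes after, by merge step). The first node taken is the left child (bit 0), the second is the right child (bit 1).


Huffman tree construction:
Step 1: Merge A(1) + G(16) = 17
Step 2: Merge J(16) + (A+G)(17) = 33
Read each symbol's code off the tree from the root (left child = 0, right child = 1).

Codes:
  G: 11 (length 2)
  J: 0 (length 1)
  A: 10 (length 2)
Average code length: 50/33 = 1.5152 bits/symbol


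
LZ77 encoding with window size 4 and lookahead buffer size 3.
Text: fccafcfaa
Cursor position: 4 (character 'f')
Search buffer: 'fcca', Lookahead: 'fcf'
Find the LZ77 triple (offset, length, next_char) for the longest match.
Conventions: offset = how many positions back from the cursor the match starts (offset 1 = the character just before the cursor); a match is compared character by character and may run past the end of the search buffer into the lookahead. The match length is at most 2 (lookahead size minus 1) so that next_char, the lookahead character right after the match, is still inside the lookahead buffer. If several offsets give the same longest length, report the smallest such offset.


Try each offset into the search buffer:
  offset=1 (pos 3, char 'a'): match length 0
  offset=2 (pos 2, char 'c'): match length 0
  offset=3 (pos 1, char 'c'): match length 0
  offset=4 (pos 0, char 'f'): match length 2
Longest match has length 2 at offset 4.
next_char = character at position 4 + 2 = 6 -> 'f'

Best match: offset=4, length=2 (matching 'fc' starting at position 0)
LZ77 triple: (4, 2, 'f')


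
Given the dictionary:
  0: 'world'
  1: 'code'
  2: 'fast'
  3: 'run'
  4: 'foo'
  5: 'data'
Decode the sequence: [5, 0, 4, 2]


Look up each index in the dictionary:
  5 -> 'data'
  0 -> 'world'
  4 -> 'foo'
  2 -> 'fast'

Decoded: "data world foo fast"


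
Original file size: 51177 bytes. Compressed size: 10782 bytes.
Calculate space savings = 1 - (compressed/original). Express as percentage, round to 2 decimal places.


ratio = compressed/original = 10782/51177 = 0.210681
savings = 1 - ratio = 1 - 0.210681 = 0.789319
as a percentage: 0.789319 * 100 = 78.93%

Space savings = 1 - 10782/51177 = 78.93%


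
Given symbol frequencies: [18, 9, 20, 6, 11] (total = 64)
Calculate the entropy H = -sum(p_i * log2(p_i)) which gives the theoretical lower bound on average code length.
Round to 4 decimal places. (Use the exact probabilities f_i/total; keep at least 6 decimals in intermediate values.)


Per-symbol terms -p_i * log2(p_i) with p_i = f_i/64:
  p = 18/64 = 0.281250: log2(p) = -1.830075, -p*log2(p) = 0.514709
  p = 9/64 = 0.140625: log2(p) = -2.830075, -p*log2(p) = 0.397979
  p = 20/64 = 0.312500: log2(p) = -1.678072, -p*log2(p) = 0.524397
  p = 6/64 = 0.093750: log2(p) = -3.415037, -p*log2(p) = 0.320160
  p = 11/64 = 0.171875: log2(p) = -2.540568, -p*log2(p) = 0.436660
H = 0.514709 + 0.397979 + 0.524397 + 0.320160 + 0.436660 = 2.193905

H = 2.1939 bits/symbol


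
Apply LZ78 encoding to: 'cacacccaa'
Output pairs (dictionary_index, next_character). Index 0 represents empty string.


LZ78 encoding steps:
Dictionary: {0: ''}
Step 1: w='' (idx 0), next='c' -> output (0, 'c'), add 'c' as idx 1
Step 2: w='' (idx 0), next='a' -> output (0, 'a'), add 'a' as idx 2
Step 3: w='c' (idx 1), next='a' -> output (1, 'a'), add 'ca' as idx 3
Step 4: w='c' (idx 1), next='c' -> output (1, 'c'), add 'cc' as idx 4
Step 5: w='ca' (idx 3), next='a' -> output (3, 'a'), add 'caa' as idx 5


Encoded: [(0, 'c'), (0, 'a'), (1, 'a'), (1, 'c'), (3, 'a')]


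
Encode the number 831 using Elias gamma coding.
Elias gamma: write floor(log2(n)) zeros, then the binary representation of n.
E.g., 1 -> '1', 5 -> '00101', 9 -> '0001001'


num_bits = floor(log2(831)) + 1 = 10
leading_zeros = num_bits - 1 = 9
binary(831) = 1100111111

Elias gamma(831) = '000000000' + '1100111111' = 0000000001100111111 (19 bits)


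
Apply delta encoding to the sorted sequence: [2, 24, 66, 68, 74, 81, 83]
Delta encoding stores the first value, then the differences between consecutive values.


First value: 2
Deltas:
  24 - 2 = 22
  66 - 24 = 42
  68 - 66 = 2
  74 - 68 = 6
  81 - 74 = 7
  83 - 81 = 2


Delta encoded: [2, 22, 42, 2, 6, 7, 2]


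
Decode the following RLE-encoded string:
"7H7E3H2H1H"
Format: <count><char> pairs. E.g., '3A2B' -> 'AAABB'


Expanding each <count><char> pair:
  7H -> 'HHHHHHH'
  7E -> 'EEEEEEE'
  3H -> 'HHH'
  2H -> 'HH'
  1H -> 'H'

Decoded = HHHHHHHEEEEEEEHHHHHH


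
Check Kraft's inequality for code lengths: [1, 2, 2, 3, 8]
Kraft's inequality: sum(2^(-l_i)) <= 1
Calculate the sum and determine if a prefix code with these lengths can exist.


Sum = 2^(-1) + 2^(-2) + 2^(-2) + 2^(-3) + 2^(-8)
    = 0.5 + 0.25 + 0.25 + 0.125 + 0.00390625
    = 289/256 = 1.12890625
Since 1.12890625 > 1, Kraft's inequality is NOT satisfied.
A prefix code with these lengths CANNOT exist.

Kraft sum = 1.12890625. Not satisfied.


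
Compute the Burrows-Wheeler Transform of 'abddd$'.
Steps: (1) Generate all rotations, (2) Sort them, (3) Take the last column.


Rotations (sorted):
  0: $abddd -> last char: d
  1: abddd$ -> last char: $
  2: bddd$a -> last char: a
  3: d$abdd -> last char: d
  4: dd$abd -> last char: d
  5: ddd$ab -> last char: b


BWT = d$addb


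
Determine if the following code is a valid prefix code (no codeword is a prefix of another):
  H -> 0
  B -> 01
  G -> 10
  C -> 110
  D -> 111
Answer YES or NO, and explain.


Checking each pair (does one codeword prefix another?):
  H='0' vs B='01': prefix -- VIOLATION

NO -- this is NOT a valid prefix code. H (0) is a prefix of B (01).


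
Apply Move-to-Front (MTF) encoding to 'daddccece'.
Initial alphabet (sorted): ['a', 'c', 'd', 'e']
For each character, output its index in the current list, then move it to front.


MTF encoding:
'd': index 2 in ['a', 'c', 'd', 'e'] -> ['d', 'a', 'c', 'e']
'a': index 1 in ['d', 'a', 'c', 'e'] -> ['a', 'd', 'c', 'e']
'd': index 1 in ['a', 'd', 'c', 'e'] -> ['d', 'a', 'c', 'e']
'd': index 0 in ['d', 'a', 'c', 'e'] -> ['d', 'a', 'c', 'e']
'c': index 2 in ['d', 'a', 'c', 'e'] -> ['c', 'd', 'a', 'e']
'c': index 0 in ['c', 'd', 'a', 'e'] -> ['c', 'd', 'a', 'e']
'e': index 3 in ['c', 'd', 'a', 'e'] -> ['e', 'c', 'd', 'a']
'c': index 1 in ['e', 'c', 'd', 'a'] -> ['c', 'e', 'd', 'a']
'e': index 1 in ['c', 'e', 'd', 'a'] -> ['e', 'c', 'd', 'a']


Output: [2, 1, 1, 0, 2, 0, 3, 1, 1]


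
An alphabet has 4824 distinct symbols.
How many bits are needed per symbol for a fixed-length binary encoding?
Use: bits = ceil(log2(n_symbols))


log2(4824) = 12.236
Bracket: 2^12 = 4096 < 4824 <= 2^13 = 8192
So ceil(log2(4824)) = 13

bits = ceil(log2(4824)) = ceil(12.236) = 13 bits


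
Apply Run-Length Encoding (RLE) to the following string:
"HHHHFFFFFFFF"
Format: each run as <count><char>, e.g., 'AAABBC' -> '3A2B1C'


Scanning runs left to right:
  i=0: run of 'H' x 4 -> '4H'
  i=4: run of 'F' x 8 -> '8F'

RLE = 4H8F


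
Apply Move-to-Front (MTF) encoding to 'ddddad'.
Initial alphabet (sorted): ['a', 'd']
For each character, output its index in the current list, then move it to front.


MTF encoding:
'd': index 1 in ['a', 'd'] -> ['d', 'a']
'd': index 0 in ['d', 'a'] -> ['d', 'a']
'd': index 0 in ['d', 'a'] -> ['d', 'a']
'd': index 0 in ['d', 'a'] -> ['d', 'a']
'a': index 1 in ['d', 'a'] -> ['a', 'd']
'd': index 1 in ['a', 'd'] -> ['d', 'a']


Output: [1, 0, 0, 0, 1, 1]


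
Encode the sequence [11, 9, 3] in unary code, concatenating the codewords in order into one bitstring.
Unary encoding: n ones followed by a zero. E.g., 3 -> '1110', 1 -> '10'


Encode each number as n ones followed by a terminating 0:
  11 -> 111111111110 (12 bits)
  9 -> 1111111110 (10 bits)
  3 -> 1110 (4 bits)
Total length = 12 + 10 + 4 = 26 bits.

Unary([11, 9, 3]) = 11111111111011111111101110 (26 bits)


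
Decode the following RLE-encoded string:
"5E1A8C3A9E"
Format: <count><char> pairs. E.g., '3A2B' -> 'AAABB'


Expanding each <count><char> pair:
  5E -> 'EEEEE'
  1A -> 'A'
  8C -> 'CCCCCCCC'
  3A -> 'AAA'
  9E -> 'EEEEEEEEE'

Decoded = EEEEEACCCCCCCCAAAEEEEEEEEE


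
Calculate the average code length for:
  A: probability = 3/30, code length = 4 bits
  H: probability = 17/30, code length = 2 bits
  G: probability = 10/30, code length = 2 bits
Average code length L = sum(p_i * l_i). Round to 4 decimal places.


Weighted contributions p_i * l_i:
  A: (3/30) * 4 = 12/30
  H: (17/30) * 2 = 34/30
  G: (10/30) * 2 = 20/30
Sum = (12 + 34 + 20)/30 = 66/30

L = 66/30 = 2.2000 bits/symbol


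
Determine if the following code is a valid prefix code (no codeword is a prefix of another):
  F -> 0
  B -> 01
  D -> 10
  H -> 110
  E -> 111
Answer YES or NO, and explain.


Checking each pair (does one codeword prefix another?):
  F='0' vs B='01': prefix -- VIOLATION

NO -- this is NOT a valid prefix code. F (0) is a prefix of B (01).


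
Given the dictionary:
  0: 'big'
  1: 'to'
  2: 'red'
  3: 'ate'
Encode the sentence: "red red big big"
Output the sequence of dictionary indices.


Look up each word in the dictionary:
  'red' -> 2
  'red' -> 2
  'big' -> 0
  'big' -> 0

Encoded: [2, 2, 0, 0]


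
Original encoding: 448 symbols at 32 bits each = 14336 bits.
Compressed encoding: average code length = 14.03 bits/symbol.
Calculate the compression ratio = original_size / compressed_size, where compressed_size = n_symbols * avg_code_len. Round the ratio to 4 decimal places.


original_size = n_symbols * orig_bits = 448 * 32 = 14336 bits
compressed_size = n_symbols * avg_code_len = 448 * 14.03 = 6285.44 bits
ratio = original_size / compressed_size = 14336 / 6285.44 = 2.2808

Compression ratio = 2.2808


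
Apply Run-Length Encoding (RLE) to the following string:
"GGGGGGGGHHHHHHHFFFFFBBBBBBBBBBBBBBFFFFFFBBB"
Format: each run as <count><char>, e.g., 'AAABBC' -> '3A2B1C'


Scanning runs left to right:
  i=0: run of 'G' x 8 -> '8G'
  i=8: run of 'H' x 7 -> '7H'
  i=15: run of 'F' x 5 -> '5F'
  i=20: run of 'B' x 14 -> '14B'
  i=34: run of 'F' x 6 -> '6F'
  i=40: run of 'B' x 3 -> '3B'

RLE = 8G7H5F14B6F3B


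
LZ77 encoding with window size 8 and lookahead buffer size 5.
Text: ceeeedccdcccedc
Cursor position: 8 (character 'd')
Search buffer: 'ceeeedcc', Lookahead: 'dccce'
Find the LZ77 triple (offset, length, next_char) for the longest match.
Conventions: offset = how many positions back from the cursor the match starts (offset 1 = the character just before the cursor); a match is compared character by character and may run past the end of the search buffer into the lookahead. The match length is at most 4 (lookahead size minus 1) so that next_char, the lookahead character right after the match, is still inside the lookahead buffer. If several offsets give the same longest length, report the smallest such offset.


Try each offset into the search buffer:
  offset=1 (pos 7, char 'c'): match length 0
  offset=2 (pos 6, char 'c'): match length 0
  offset=3 (pos 5, char 'd'): match length 3
  offset=4 (pos 4, char 'e'): match length 0
  offset=5 (pos 3, char 'e'): match length 0
  offset=6 (pos 2, char 'e'): match length 0
  offset=7 (pos 1, char 'e'): match length 0
  offset=8 (pos 0, char 'c'): match length 0
Longest match has length 3 at offset 3.
next_char = character at position 8 + 3 = 11 -> 'c'

Best match: offset=3, length=3 (matching 'dcc' starting at position 5)
LZ77 triple: (3, 3, 'c')


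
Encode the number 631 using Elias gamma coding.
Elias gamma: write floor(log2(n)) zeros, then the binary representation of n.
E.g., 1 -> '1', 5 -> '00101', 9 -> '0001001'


num_bits = floor(log2(631)) + 1 = 10
leading_zeros = num_bits - 1 = 9
binary(631) = 1001110111

Elias gamma(631) = '000000000' + '1001110111' = 0000000001001110111 (19 bits)


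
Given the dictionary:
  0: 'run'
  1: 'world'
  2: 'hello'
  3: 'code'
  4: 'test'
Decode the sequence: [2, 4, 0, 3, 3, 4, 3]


Look up each index in the dictionary:
  2 -> 'hello'
  4 -> 'test'
  0 -> 'run'
  3 -> 'code'
  3 -> 'code'
  4 -> 'test'
  3 -> 'code'

Decoded: "hello test run code code test code"


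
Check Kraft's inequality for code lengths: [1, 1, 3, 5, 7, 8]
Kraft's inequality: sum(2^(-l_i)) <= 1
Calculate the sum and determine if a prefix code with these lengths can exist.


Sum = 2^(-1) + 2^(-1) + 2^(-3) + 2^(-5) + 2^(-7) + 2^(-8)
    = 0.5 + 0.5 + 0.125 + 0.03125 + 0.0078125 + 0.00390625
    = 299/256 = 1.16796875
Since 1.16796875 > 1, Kraft's inequality is NOT satisfied.
A prefix code with these lengths CANNOT exist.

Kraft sum = 1.16796875. Not satisfied.


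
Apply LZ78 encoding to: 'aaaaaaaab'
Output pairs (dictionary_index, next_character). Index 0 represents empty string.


LZ78 encoding steps:
Dictionary: {0: ''}
Step 1: w='' (idx 0), next='a' -> output (0, 'a'), add 'a' as idx 1
Step 2: w='a' (idx 1), next='a' -> output (1, 'a'), add 'aa' as idx 2
Step 3: w='aa' (idx 2), next='a' -> output (2, 'a'), add 'aaa' as idx 3
Step 4: w='aa' (idx 2), next='b' -> output (2, 'b'), add 'aab' as idx 4


Encoded: [(0, 'a'), (1, 'a'), (2, 'a'), (2, 'b')]


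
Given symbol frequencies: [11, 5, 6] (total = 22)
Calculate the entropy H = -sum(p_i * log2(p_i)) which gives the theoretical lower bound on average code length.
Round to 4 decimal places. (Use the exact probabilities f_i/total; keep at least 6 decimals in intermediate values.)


Per-symbol terms -p_i * log2(p_i) with p_i = f_i/22:
  p = 11/22 = 0.500000: log2(p) = -1.000000, -p*log2(p) = 0.500000
  p = 5/22 = 0.227273: log2(p) = -2.137504, -p*log2(p) = 0.485796
  p = 6/22 = 0.272727: log2(p) = -1.874469, -p*log2(p) = 0.511219
H = 0.500000 + 0.485796 + 0.511219 = 1.497015

H = 1.497 bits/symbol


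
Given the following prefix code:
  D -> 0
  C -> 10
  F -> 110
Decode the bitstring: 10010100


Decoding step by step:
Bits 10 -> C
Bits 0 -> D
Bits 10 -> C
Bits 10 -> C
Bits 0 -> D


Decoded message: CDCCD


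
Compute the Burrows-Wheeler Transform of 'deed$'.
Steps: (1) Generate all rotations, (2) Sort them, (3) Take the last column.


Rotations (sorted):
  0: $deed -> last char: d
  1: d$dee -> last char: e
  2: deed$ -> last char: $
  3: ed$de -> last char: e
  4: eed$d -> last char: d


BWT = de$ed


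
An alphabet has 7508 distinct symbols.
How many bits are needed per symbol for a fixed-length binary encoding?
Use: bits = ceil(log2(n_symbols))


log2(7508) = 12.8742
Bracket: 2^12 = 4096 < 7508 <= 2^13 = 8192
So ceil(log2(7508)) = 13

bits = ceil(log2(7508)) = ceil(12.8742) = 13 bits


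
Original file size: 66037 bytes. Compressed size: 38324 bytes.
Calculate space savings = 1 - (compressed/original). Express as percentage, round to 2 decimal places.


ratio = compressed/original = 38324/66037 = 0.580341
savings = 1 - ratio = 1 - 0.580341 = 0.419659
as a percentage: 0.419659 * 100 = 41.97%

Space savings = 1 - 38324/66037 = 41.97%


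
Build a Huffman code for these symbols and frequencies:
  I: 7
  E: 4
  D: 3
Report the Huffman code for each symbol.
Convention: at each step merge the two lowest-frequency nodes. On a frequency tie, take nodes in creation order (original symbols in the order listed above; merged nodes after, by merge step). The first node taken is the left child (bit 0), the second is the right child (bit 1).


Huffman tree construction:
Step 1: Merge D(3) + E(4) = 7
Step 2: Merge I(7) + (D+E)(7) = 14
Read each symbol's code off the tree from the root (left child = 0, right child = 1).

Codes:
  I: 0 (length 1)
  E: 11 (length 2)
  D: 10 (length 2)
Average code length: 21/14 = 1.5000 bits/symbol


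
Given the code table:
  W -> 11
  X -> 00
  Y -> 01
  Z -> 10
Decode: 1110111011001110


Decoding:
11 -> W
10 -> Z
11 -> W
10 -> Z
11 -> W
00 -> X
11 -> W
10 -> Z


Result: WZWZWXWZ


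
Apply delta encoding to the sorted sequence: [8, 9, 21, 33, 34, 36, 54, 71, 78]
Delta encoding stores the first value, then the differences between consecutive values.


First value: 8
Deltas:
  9 - 8 = 1
  21 - 9 = 12
  33 - 21 = 12
  34 - 33 = 1
  36 - 34 = 2
  54 - 36 = 18
  71 - 54 = 17
  78 - 71 = 7


Delta encoded: [8, 1, 12, 12, 1, 2, 18, 17, 7]


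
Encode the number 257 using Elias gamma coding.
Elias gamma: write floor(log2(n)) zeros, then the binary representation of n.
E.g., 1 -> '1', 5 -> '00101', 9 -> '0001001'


num_bits = floor(log2(257)) + 1 = 9
leading_zeros = num_bits - 1 = 8
binary(257) = 100000001

Elias gamma(257) = '00000000' + '100000001' = 00000000100000001 (17 bits)


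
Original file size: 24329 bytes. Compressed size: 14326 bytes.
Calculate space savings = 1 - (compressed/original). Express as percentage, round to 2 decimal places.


ratio = compressed/original = 14326/24329 = 0.588845
savings = 1 - ratio = 1 - 0.588845 = 0.411155
as a percentage: 0.411155 * 100 = 41.12%

Space savings = 1 - 14326/24329 = 41.12%


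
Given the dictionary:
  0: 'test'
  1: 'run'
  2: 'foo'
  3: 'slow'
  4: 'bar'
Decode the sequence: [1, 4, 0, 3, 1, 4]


Look up each index in the dictionary:
  1 -> 'run'
  4 -> 'bar'
  0 -> 'test'
  3 -> 'slow'
  1 -> 'run'
  4 -> 'bar'

Decoded: "run bar test slow run bar"


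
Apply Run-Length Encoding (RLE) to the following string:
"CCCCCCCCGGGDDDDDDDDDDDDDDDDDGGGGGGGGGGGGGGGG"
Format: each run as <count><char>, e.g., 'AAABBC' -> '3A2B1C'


Scanning runs left to right:
  i=0: run of 'C' x 8 -> '8C'
  i=8: run of 'G' x 3 -> '3G'
  i=11: run of 'D' x 17 -> '17D'
  i=28: run of 'G' x 16 -> '16G'

RLE = 8C3G17D16G


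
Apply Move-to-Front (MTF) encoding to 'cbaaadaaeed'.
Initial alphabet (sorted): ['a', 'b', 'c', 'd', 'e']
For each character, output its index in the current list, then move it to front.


MTF encoding:
'c': index 2 in ['a', 'b', 'c', 'd', 'e'] -> ['c', 'a', 'b', 'd', 'e']
'b': index 2 in ['c', 'a', 'b', 'd', 'e'] -> ['b', 'c', 'a', 'd', 'e']
'a': index 2 in ['b', 'c', 'a', 'd', 'e'] -> ['a', 'b', 'c', 'd', 'e']
'a': index 0 in ['a', 'b', 'c', 'd', 'e'] -> ['a', 'b', 'c', 'd', 'e']
'a': index 0 in ['a', 'b', 'c', 'd', 'e'] -> ['a', 'b', 'c', 'd', 'e']
'd': index 3 in ['a', 'b', 'c', 'd', 'e'] -> ['d', 'a', 'b', 'c', 'e']
'a': index 1 in ['d', 'a', 'b', 'c', 'e'] -> ['a', 'd', 'b', 'c', 'e']
'a': index 0 in ['a', 'd', 'b', 'c', 'e'] -> ['a', 'd', 'b', 'c', 'e']
'e': index 4 in ['a', 'd', 'b', 'c', 'e'] -> ['e', 'a', 'd', 'b', 'c']
'e': index 0 in ['e', 'a', 'd', 'b', 'c'] -> ['e', 'a', 'd', 'b', 'c']
'd': index 2 in ['e', 'a', 'd', 'b', 'c'] -> ['d', 'e', 'a', 'b', 'c']


Output: [2, 2, 2, 0, 0, 3, 1, 0, 4, 0, 2]


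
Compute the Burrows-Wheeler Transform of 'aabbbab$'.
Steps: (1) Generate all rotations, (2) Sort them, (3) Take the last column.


Rotations (sorted):
  0: $aabbbab -> last char: b
  1: aabbbab$ -> last char: $
  2: ab$aabbb -> last char: b
  3: abbbab$a -> last char: a
  4: b$aabbba -> last char: a
  5: bab$aabb -> last char: b
  6: bbab$aab -> last char: b
  7: bbbab$aa -> last char: a


BWT = b$baabba


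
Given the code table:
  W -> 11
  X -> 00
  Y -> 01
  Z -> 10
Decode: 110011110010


Decoding:
11 -> W
00 -> X
11 -> W
11 -> W
00 -> X
10 -> Z


Result: WXWWXZ


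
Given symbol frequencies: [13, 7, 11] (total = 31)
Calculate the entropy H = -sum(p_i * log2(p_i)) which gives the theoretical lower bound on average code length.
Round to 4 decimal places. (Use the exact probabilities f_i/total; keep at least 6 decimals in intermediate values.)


Per-symbol terms -p_i * log2(p_i) with p_i = f_i/31:
  p = 13/31 = 0.419355: log2(p) = -1.253757, -p*log2(p) = 0.525769
  p = 7/31 = 0.225806: log2(p) = -2.146841, -p*log2(p) = 0.484771
  p = 11/31 = 0.354839: log2(p) = -1.494765, -p*log2(p) = 0.530400
H = 0.525769 + 0.484771 + 0.530400 = 1.540940

H = 1.5409 bits/symbol


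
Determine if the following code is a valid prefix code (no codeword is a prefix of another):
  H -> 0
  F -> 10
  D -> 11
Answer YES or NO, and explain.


Checking each pair (does one codeword prefix another?):
  H='0' vs F='10': no prefix
  H='0' vs D='11': no prefix
  F='10' vs H='0': no prefix
  F='10' vs D='11': no prefix
  D='11' vs H='0': no prefix
  D='11' vs F='10': no prefix
No violation found over all pairs.

YES -- this is a valid prefix code. No codeword is a prefix of any other codeword.


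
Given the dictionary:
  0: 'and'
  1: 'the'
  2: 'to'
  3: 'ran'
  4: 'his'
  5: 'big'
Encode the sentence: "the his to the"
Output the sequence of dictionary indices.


Look up each word in the dictionary:
  'the' -> 1
  'his' -> 4
  'to' -> 2
  'the' -> 1

Encoded: [1, 4, 2, 1]


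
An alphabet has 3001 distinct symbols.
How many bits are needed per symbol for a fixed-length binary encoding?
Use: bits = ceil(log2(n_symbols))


log2(3001) = 11.5512
Bracket: 2^11 = 2048 < 3001 <= 2^12 = 4096
So ceil(log2(3001)) = 12

bits = ceil(log2(3001)) = ceil(11.5512) = 12 bits


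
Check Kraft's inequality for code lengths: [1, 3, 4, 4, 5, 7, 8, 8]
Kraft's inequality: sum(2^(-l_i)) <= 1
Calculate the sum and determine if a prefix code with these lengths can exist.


Sum = 2^(-1) + 2^(-3) + 2^(-4) + 2^(-4) + 2^(-5) + 2^(-7) + 2^(-8) + 2^(-8)
    = 0.5 + 0.125 + 0.0625 + 0.0625 + 0.03125 + 0.0078125 + 0.00390625 + 0.00390625
    = 204/256 = 0.796875
Since 0.796875 <= 1, Kraft's inequality IS satisfied.
A prefix code with these lengths CAN exist.

Kraft sum = 0.796875. Satisfied.


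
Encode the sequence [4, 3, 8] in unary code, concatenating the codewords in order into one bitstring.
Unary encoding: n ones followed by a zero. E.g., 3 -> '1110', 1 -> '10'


Encode each number as n ones followed by a terminating 0:
  4 -> 11110 (5 bits)
  3 -> 1110 (4 bits)
  8 -> 111111110 (9 bits)
Total length = 5 + 4 + 9 = 18 bits.

Unary([4, 3, 8]) = 111101110111111110 (18 bits)


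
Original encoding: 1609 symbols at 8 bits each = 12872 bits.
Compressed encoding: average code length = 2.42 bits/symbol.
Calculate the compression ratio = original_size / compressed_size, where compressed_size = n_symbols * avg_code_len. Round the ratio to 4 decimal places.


original_size = n_symbols * orig_bits = 1609 * 8 = 12872 bits
compressed_size = n_symbols * avg_code_len = 1609 * 2.42 = 3893.78 bits
ratio = original_size / compressed_size = 12872 / 3893.78 = 3.3058

Compression ratio = 3.3058


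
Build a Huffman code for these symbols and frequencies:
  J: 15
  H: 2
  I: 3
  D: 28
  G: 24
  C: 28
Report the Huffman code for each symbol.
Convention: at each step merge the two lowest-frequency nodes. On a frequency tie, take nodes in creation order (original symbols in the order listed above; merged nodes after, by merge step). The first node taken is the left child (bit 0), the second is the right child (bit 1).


Huffman tree construction:
Step 1: Merge H(2) + I(3) = 5
Step 2: Merge (H+I)(5) + J(15) = 20
Step 3: Merge ((H+I)+J)(20) + G(24) = 44
Step 4: Merge D(28) + C(28) = 56
Step 5: Merge (((H+I)+J)+G)(44) + (D+C)(56) = 100
Read each symbol's code off the tree from the root (left child = 0, right child = 1).

Codes:
  J: 001 (length 3)
  H: 0000 (length 4)
  I: 0001 (length 4)
  D: 10 (length 2)
  G: 01 (length 2)
  C: 11 (length 2)
Average code length: 225/100 = 2.2500 bits/symbol


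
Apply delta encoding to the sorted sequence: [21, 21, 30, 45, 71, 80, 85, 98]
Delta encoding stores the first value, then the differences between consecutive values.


First value: 21
Deltas:
  21 - 21 = 0
  30 - 21 = 9
  45 - 30 = 15
  71 - 45 = 26
  80 - 71 = 9
  85 - 80 = 5
  98 - 85 = 13


Delta encoded: [21, 0, 9, 15, 26, 9, 5, 13]


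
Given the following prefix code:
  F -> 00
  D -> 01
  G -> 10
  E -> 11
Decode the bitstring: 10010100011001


Decoding step by step:
Bits 10 -> G
Bits 01 -> D
Bits 01 -> D
Bits 00 -> F
Bits 01 -> D
Bits 10 -> G
Bits 01 -> D


Decoded message: GDDFDGD


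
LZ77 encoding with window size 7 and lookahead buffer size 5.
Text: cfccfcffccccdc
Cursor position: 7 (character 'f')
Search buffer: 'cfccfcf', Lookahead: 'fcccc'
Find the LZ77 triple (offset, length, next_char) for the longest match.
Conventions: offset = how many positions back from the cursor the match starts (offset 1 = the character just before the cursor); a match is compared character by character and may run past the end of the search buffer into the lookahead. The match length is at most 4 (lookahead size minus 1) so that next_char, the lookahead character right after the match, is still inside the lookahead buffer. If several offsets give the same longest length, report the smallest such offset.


Try each offset into the search buffer:
  offset=1 (pos 6, char 'f'): match length 1
  offset=2 (pos 5, char 'c'): match length 0
  offset=3 (pos 4, char 'f'): match length 2
  offset=4 (pos 3, char 'c'): match length 0
  offset=5 (pos 2, char 'c'): match length 0
  offset=6 (pos 1, char 'f'): match length 3
  offset=7 (pos 0, char 'c'): match length 0
Longest match has length 3 at offset 6.
next_char = character at position 7 + 3 = 10 -> 'c'

Best match: offset=6, length=3 (matching 'fcc' starting at position 1)
LZ77 triple: (6, 3, 'c')


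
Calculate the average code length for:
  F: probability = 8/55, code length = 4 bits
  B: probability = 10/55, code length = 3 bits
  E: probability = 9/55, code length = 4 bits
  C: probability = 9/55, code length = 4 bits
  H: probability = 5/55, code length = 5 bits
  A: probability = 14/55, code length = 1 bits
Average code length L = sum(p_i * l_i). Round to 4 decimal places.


Weighted contributions p_i * l_i:
  F: (8/55) * 4 = 32/55
  B: (10/55) * 3 = 30/55
  E: (9/55) * 4 = 36/55
  C: (9/55) * 4 = 36/55
  H: (5/55) * 5 = 25/55
  A: (14/55) * 1 = 14/55
Sum = (32 + 30 + 36 + 36 + 25 + 14)/55 = 173/55

L = 173/55 = 3.1455 bits/symbol


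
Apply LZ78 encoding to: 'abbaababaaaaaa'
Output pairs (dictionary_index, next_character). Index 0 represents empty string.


LZ78 encoding steps:
Dictionary: {0: ''}
Step 1: w='' (idx 0), next='a' -> output (0, 'a'), add 'a' as idx 1
Step 2: w='' (idx 0), next='b' -> output (0, 'b'), add 'b' as idx 2
Step 3: w='b' (idx 2), next='a' -> output (2, 'a'), add 'ba' as idx 3
Step 4: w='a' (idx 1), next='b' -> output (1, 'b'), add 'ab' as idx 4
Step 5: w='ab' (idx 4), next='a' -> output (4, 'a'), add 'aba' as idx 5
Step 6: w='a' (idx 1), next='a' -> output (1, 'a'), add 'aa' as idx 6
Step 7: w='aa' (idx 6), next='a' -> output (6, 'a'), add 'aaa' as idx 7


Encoded: [(0, 'a'), (0, 'b'), (2, 'a'), (1, 'b'), (4, 'a'), (1, 'a'), (6, 'a')]


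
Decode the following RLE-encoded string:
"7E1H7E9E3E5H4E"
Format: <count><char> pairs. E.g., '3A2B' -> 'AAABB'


Expanding each <count><char> pair:
  7E -> 'EEEEEEE'
  1H -> 'H'
  7E -> 'EEEEEEE'
  9E -> 'EEEEEEEEE'
  3E -> 'EEE'
  5H -> 'HHHHH'
  4E -> 'EEEE'

Decoded = EEEEEEEHEEEEEEEEEEEEEEEEEEEHHHHHEEEE


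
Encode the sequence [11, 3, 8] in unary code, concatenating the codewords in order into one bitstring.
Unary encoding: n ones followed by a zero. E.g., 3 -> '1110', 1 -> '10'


Encode each number as n ones followed by a terminating 0:
  11 -> 111111111110 (12 bits)
  3 -> 1110 (4 bits)
  8 -> 111111110 (9 bits)
Total length = 12 + 4 + 9 = 25 bits.

Unary([11, 3, 8]) = 1111111111101110111111110 (25 bits)


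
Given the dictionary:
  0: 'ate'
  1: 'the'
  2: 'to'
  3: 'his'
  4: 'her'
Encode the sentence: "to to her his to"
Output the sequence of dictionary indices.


Look up each word in the dictionary:
  'to' -> 2
  'to' -> 2
  'her' -> 4
  'his' -> 3
  'to' -> 2

Encoded: [2, 2, 4, 3, 2]
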